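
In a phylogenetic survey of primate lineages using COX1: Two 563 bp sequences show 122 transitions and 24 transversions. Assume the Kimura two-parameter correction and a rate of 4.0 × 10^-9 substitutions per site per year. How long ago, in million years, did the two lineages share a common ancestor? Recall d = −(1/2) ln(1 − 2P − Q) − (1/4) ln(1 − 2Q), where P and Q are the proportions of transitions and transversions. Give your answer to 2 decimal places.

43.18

P = 122/563 ≈ 0.216696 and Q = 24/563 ≈ 0.042629.
Under the Kimura two-parameter model, d = −½ ln(1 − 2P − Q) − ¼ ln(1 − 2Q).
1 − 2P − Q = 0.523979, giving −½ ln(0.523979) = 0.323152.
1 − 2Q = 0.914742, giving −¼ ln(0.914742) = 0.022278.
d = 0.323152 + 0.022278 = 0.345430.
Under a molecular clock d = 2μt, so t = d/(2μ) = 0.345430 / (2 × 4.0 × 10^-9) = 43.18 million years.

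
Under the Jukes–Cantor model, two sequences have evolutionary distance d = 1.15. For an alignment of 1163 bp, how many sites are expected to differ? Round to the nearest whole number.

Invert JC69: p = (3/4)(1 − e^(−4d/3)) = 0.75 × (1 − e^(-1.533333)) = 0.75 × (1 − 0.215815) = 0.588139.
Expected differing sites = pL ≈ 0.588139 × 1163 = 684.005657 ≈ 684.

684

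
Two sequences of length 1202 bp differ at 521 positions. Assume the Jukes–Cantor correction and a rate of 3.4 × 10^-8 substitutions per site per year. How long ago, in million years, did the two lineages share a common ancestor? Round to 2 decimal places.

p = 521/1202 ≈ 0.433444.
d = −(3/4) ln(1 − 4p/3) = −0.75 ln(1 − 0.577925) = −0.75 ln(0.422075)
  = −0.75 × (-0.862572) = 0.646929 substitutions/site.
Under a molecular clock d = 2μt, so t = d/(2μ) = 0.646929 / (2 × 3.4 × 10^-8) = 9.51 million years.

9.51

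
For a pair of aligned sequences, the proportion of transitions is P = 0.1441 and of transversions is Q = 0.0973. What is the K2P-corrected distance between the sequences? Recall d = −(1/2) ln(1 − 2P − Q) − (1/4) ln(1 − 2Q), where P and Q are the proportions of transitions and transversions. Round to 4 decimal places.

Under the Kimura two-parameter model, d = −½ ln(1 − 2P − Q) − ¼ ln(1 − 2Q).
1 − 2P − Q = 0.6145, giving −½ ln(0.6145) = 0.243473.
1 − 2Q = 0.8054, giving −¼ ln(0.8054) = 0.054104.
d = 0.243473 + 0.054104 = 0.297577.

0.2976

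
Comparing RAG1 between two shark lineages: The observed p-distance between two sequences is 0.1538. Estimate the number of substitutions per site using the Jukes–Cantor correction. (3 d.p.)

d = −(3/4) ln(1 − 4p/3) = −0.75 ln(1 − 0.205067) = −0.75 ln(0.794933)
  = −0.75 × (-0.229497) = 0.172123 substitutions/site.

0.172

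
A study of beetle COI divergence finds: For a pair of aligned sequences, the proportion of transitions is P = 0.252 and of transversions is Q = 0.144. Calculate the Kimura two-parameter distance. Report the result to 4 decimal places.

0.6070

Under the Kimura two-parameter model, d = −½ ln(1 − 2P − Q) − ¼ ln(1 − 2Q).
1 − 2P − Q = 0.352, giving −½ ln(0.352) = 0.522062.
1 − 2Q = 0.712, giving −¼ ln(0.712) = 0.084919.
d = 0.522062 + 0.084919 = 0.606981.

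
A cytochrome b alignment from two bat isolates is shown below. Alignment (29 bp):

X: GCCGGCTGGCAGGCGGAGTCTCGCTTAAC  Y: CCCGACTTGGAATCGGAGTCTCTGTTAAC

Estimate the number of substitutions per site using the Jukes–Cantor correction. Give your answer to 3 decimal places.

The sequences differ at 8 of 29 sites (1, 5, 8, 10, 12, 13, 23, 24), so p = 8/29 ≈ 0.275862.
d = −(3/4) ln(1 − 4p/3) = −0.75 ln(1 − 0.367816) = −0.75 ln(0.632184)
  = −0.75 × (-0.458575) = 0.343931 substitutions/site.

0.344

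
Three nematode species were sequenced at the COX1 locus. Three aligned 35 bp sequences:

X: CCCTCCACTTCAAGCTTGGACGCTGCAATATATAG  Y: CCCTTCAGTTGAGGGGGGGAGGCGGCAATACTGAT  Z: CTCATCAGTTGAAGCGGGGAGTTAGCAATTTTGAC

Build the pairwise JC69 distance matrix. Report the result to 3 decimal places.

d(X,Y) = 0.513, d(X,Z) = 0.635, d(Y,Z) = 0.360

X–Y: 13/35 sites differ → p ≈ 0.371429, d = −0.75 ln(1 − 0.495239) = 0.512753 ≈ 0.513.
X–Z: 15/35 sites differ → p ≈ 0.428571, d = −0.75 ln(1 − 0.571428) = 0.635472 ≈ 0.635.
Y–Z: 10/35 sites differ → p ≈ 0.285714, d = −0.75 ln(1 − 0.380952) = 0.359679 ≈ 0.360.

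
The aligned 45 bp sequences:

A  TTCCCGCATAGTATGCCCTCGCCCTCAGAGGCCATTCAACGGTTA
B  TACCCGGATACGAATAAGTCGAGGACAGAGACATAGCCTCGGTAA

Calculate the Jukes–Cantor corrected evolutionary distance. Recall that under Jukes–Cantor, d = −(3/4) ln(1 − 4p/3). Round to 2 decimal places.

0.73

The sequences differ at 21 of 45 sites, so p = 21/45 ≈ 0.466667.
d = −(3/4) ln(1 − 4p/3) = −0.75 ln(1 − 0.622223) = −0.75 ln(0.377777)
  = −0.75 × (-0.973451) = 0.730088 substitutions/site.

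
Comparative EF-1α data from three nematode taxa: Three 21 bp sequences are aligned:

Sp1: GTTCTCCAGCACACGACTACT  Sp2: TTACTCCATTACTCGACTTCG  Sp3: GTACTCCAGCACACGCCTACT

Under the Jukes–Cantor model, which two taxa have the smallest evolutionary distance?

Sp1 and Sp3

Sp1–Sp2: 7/21 differ, p = 0.333, d = 0.441.
Sp1–Sp3: 2/21 differ, p = 0.095, d = 0.102.
Sp2–Sp3: 7/21 differ, p = 0.333, d = 0.441.
The smallest distance is between Sp1 and Sp3.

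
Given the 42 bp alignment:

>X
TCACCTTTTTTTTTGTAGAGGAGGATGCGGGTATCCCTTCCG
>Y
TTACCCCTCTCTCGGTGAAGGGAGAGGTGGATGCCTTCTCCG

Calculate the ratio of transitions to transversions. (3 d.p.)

Transitions are A↔G and C↔T; transversions are all other mismatches.
Transitions: 17. Transversions: 2.
R = 17/2 = 8.500.

8.500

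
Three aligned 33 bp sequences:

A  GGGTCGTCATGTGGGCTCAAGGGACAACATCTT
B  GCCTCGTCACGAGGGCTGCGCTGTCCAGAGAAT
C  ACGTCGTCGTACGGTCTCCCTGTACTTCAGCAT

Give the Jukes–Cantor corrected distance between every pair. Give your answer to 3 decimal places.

d(A,B) = 0.699, d(A,C) = 0.625, d(B,C) = 0.871

A–B: 15/33 sites differ → p ≈ 0.454545, d = −0.75 ln(1 − 0.60606) = 0.698667 ≈ 0.699.
A–C: 14/33 sites differ → p ≈ 0.424242, d = −0.75 ln(1 − 0.565656) = 0.625439 ≈ 0.625.
B–C: 17/33 sites differ → p ≈ 0.515152, d = −0.75 ln(1 − 0.686869) = 0.870850 ≈ 0.871.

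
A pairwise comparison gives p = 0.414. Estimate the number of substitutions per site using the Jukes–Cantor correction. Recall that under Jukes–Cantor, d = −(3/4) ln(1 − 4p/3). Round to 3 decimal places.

d = −(3/4) ln(1 − 4p/3) = −0.75 ln(1 − 0.552) = −0.75 ln(0.448)
  = −0.75 × (-0.802962) = 0.602222 substitutions/site.

0.602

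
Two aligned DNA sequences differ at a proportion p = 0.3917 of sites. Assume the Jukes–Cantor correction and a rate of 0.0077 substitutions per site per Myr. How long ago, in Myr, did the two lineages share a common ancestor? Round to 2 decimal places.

35.98

d = −(3/4) ln(1 − 4p/3) = −0.75 ln(1 − 0.522267) = −0.75 ln(0.477733)
  = −0.75 × (-0.738703) = 0.554027 substitutions/site.
Under a molecular clock d = 2μt, so t = d/(2μ) = 0.554027 / (2 × 0.0077) = 35.98 Myr.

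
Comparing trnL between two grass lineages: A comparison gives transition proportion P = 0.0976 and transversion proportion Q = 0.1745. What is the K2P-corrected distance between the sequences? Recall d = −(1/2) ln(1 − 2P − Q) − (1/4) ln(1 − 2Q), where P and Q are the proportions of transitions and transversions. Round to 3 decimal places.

0.338

Under the Kimura two-parameter model, d = −½ ln(1 − 2P − Q) − ¼ ln(1 − 2Q).
1 − 2P − Q = 0.6303, giving −½ ln(0.6303) = 0.230780.
1 − 2Q = 0.651, giving −¼ ln(0.651) = 0.107311.
d = 0.230780 + 0.107311 = 0.338091.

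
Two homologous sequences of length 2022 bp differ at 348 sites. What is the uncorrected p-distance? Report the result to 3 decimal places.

0.172

p = 348/2022 = 0.172106… ≈ 0.172 (to 3 d.p.).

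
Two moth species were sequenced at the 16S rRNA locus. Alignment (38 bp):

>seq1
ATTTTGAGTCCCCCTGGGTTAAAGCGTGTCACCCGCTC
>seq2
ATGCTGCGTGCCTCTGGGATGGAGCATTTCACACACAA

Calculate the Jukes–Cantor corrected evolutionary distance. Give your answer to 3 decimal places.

The sequences differ at 14 of 38 sites, so p = 14/38 ≈ 0.368421.
d = −(3/4) ln(1 − 4p/3) = −0.75 ln(1 − 0.491228) = −0.75 ln(0.508772)
  = −0.75 × (-0.675755) = 0.506816 substitutions/site.

0.507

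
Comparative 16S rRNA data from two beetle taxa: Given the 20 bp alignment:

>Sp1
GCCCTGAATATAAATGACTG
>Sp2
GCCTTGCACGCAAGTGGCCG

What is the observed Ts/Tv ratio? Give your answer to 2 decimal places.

7.00

Transitions are A↔G and C↔T; transversions are all other mismatches.
Transitions: 7. Transversions: 1.
R = 7/1 = 7.00.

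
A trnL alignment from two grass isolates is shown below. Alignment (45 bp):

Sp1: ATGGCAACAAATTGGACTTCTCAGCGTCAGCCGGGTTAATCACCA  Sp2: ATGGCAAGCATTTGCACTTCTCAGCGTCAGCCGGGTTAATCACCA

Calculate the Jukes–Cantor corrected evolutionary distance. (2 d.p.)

The sequences differ at 4 of 45 sites (8, 9, 11, 15), so p = 4/45 ≈ 0.088889.
d = −(3/4) ln(1 − 4p/3) = −0.75 ln(1 − 0.118519) = −0.75 ln(0.881481)
  = −0.75 × (-0.126152) = 0.094614 substitutions/site.

0.09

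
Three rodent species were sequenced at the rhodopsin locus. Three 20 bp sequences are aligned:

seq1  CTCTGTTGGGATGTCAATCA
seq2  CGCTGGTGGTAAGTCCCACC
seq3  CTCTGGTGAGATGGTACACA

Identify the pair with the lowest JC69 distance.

seq1 and seq3

seq1–seq2: 8/20 differ, p = 0.400, d = 0.572.
seq1–seq3: 6/20 differ, p = 0.300, d = 0.383.
seq2–seq3: 8/20 differ, p = 0.400, d = 0.572.
The smallest distance is between seq1 and seq3.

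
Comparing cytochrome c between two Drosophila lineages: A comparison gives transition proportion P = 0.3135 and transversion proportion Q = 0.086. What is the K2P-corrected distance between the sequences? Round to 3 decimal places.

0.671

Under the Kimura two-parameter model, d = −½ ln(1 − 2P − Q) − ¼ ln(1 − 2Q).
1 − 2P − Q = 0.287, giving −½ ln(0.287) = 0.624137.
1 − 2Q = 0.828, giving −¼ ln(0.828) = 0.047186.
d = 0.624137 + 0.047186 = 0.671323.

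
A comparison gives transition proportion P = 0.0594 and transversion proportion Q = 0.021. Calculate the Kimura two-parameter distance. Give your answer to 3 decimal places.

Under the Kimura two-parameter model, d = −½ ln(1 − 2P − Q) − ¼ ln(1 − 2Q).
1 − 2P − Q = 0.8602, giving −½ ln(0.8602) = 0.075295.
1 − 2Q = 0.958, giving −¼ ln(0.958) = 0.010727.
d = 0.075295 + 0.010727 = 0.086022.

0.086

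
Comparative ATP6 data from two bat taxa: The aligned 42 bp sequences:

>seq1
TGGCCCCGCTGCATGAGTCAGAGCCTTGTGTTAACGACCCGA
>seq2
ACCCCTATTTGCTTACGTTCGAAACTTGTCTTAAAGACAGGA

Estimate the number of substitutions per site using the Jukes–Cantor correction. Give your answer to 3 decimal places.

0.635

The sequences differ at 18 of 42 sites, so p = 18/42 ≈ 0.428571.
d = −(3/4) ln(1 − 4p/3) = −0.75 ln(1 − 0.571428) = −0.75 ln(0.428572)
  = −0.75 × (-0.847297) = 0.635473 substitutions/site.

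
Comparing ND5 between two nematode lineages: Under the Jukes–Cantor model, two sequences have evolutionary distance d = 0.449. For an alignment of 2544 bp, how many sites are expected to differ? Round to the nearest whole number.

Invert JC69: p = (3/4)(1 − e^(−4d/3)) = 0.75 × (1 − e^(-0.598667)) = 0.75 × (1 − 0.549544) = 0.337842.
Expected differing sites = pL ≈ 0.337842 × 2544 = 859.470048 ≈ 859.

859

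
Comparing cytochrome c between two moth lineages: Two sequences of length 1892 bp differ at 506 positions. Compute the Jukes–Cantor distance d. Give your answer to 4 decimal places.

p = 506/1892 ≈ 0.267442.
d = −(3/4) ln(1 − 4p/3) = −0.75 ln(1 − 0.356589) = −0.75 ln(0.643411)
  = −0.75 × (-0.440972) = 0.330729 substitutions/site.

0.3307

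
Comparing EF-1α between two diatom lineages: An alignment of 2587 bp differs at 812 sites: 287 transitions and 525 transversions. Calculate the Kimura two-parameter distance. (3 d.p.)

P = 287/2587 ≈ 0.110939 and Q = 525/2587 ≈ 0.202938.
Under the Kimura two-parameter model, d = −½ ln(1 − 2P − Q) − ¼ ln(1 − 2Q).
1 − 2P − Q = 0.575184, giving −½ ln(0.575184) = 0.276533.
1 − 2Q = 0.594124, giving −¼ ln(0.594124) = 0.130167.
d = 0.276533 + 0.130167 = 0.406700.

0.407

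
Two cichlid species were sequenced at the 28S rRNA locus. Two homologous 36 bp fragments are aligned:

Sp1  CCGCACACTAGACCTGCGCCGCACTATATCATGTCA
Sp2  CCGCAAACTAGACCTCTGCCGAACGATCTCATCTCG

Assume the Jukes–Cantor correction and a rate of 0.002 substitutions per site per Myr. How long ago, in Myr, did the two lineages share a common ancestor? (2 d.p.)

65.89

The sequences differ at 8 of 36 sites (6, 16, 17, 22, 25, 28, 33, 36), so p = 8/36 ≈ 0.222222.
d = −(3/4) ln(1 − 4p/3) = −0.75 ln(1 − 0.296296) = −0.75 ln(0.703704)
  = −0.75 × (-0.351397) = 0.263548 substitutions/site.
Under a molecular clock d = 2μt, so t = d/(2μ) = 0.263548 / (2 × 0.002) = 65.89 Myr.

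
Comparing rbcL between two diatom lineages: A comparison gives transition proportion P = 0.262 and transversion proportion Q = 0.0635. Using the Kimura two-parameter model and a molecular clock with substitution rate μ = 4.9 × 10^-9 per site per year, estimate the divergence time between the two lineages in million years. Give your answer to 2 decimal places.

Under the Kimura two-parameter model, d = −½ ln(1 − 2P − Q) − ¼ ln(1 − 2Q).
1 − 2P − Q = 0.4125, giving −½ ln(0.4125) = 0.442760.
1 − 2Q = 0.873, giving −¼ ln(0.873) = 0.033955.
d = 0.442760 + 0.033955 = 0.476715.
Under a molecular clock d = 2μt, so t = d/(2μ) = 0.476715 / (2 × 4.9 × 10^-9) = 48.64 million years.

48.64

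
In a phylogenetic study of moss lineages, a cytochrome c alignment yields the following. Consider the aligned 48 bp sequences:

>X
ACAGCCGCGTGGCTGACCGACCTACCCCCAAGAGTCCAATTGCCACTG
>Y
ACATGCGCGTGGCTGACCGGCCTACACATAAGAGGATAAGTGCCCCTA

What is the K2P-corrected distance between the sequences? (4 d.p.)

Of 48 sites, 4 differences are transitions and 8 are transversions, so P = 4/48 ≈ 0.083333 and Q = 8/48 ≈ 0.166667.
Under the Kimura two-parameter model, d = −½ ln(1 − 2P − Q) − ¼ ln(1 − 2Q).
1 − 2P − Q = 0.666667, giving −½ ln(0.666667) = 0.202732.
1 − 2Q = 0.666666, giving −¼ ln(0.666666) = 0.101367.
d = 0.202732 + 0.101367 = 0.304099.

0.3041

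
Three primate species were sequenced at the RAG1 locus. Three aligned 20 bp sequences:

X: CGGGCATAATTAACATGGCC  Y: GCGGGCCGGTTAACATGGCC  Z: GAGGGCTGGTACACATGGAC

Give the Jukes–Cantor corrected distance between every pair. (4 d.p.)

d(X,Y) = 0.4715, d(X,Z) = 0.6872, d(Y,Z) = 0.3041

X–Y: 7/20 sites differ → p = 0.35, d = −0.75 ln(1 − 0.466667) = 0.471457 ≈ 0.4715.
X–Z: 9/20 sites differ → p = 0.45, d = −0.75 ln(1 − 0.6) = 0.687218 ≈ 0.6872.
Y–Z: 5/20 sites differ → p = 0.25, d = −0.75 ln(1 − 0.333333) = 0.304098 ≈ 0.3041.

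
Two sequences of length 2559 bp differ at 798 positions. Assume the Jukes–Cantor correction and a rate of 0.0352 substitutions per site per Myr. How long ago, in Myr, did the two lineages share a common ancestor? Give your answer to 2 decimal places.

5.73

p = 798/2559 ≈ 0.311841.
d = −(3/4) ln(1 − 4p/3) = −0.75 ln(1 − 0.415788) = −0.75 ln(0.584212)
  = −0.75 × (-0.537491) = 0.403118 substitutions/site.
Under a molecular clock d = 2μt, so t = d/(2μ) = 0.403118 / (2 × 0.0352) = 5.73 Myr.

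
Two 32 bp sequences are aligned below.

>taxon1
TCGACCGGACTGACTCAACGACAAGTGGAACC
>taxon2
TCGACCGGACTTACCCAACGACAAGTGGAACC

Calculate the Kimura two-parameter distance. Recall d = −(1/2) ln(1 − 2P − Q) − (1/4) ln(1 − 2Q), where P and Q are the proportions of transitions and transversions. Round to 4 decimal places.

Of 32 sites, 1 differences are transitions and 1 are transversions, so P = 1/32 = 0.03125 and Q = 1/32 = 0.03125.
Under the Kimura two-parameter model, d = −½ ln(1 − 2P − Q) − ¼ ln(1 − 2Q).
1 − 2P − Q = 0.90625, giving −½ ln(0.90625) = 0.049220.
1 − 2Q = 0.9375, giving −¼ ln(0.9375) = 0.016135.
d = 0.049220 + 0.016135 = 0.065355.

0.0654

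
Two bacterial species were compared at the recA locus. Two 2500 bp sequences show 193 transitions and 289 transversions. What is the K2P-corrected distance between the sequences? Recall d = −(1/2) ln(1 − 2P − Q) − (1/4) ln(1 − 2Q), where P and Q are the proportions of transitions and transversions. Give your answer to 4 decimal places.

0.2231

P = 193/2500 = 0.0772 and Q = 289/2500 = 0.1156.
Under the Kimura two-parameter model, d = −½ ln(1 − 2P − Q) − ¼ ln(1 − 2Q).
1 − 2P − Q = 0.73, giving −½ ln(0.73) = 0.157355.
1 − 2Q = 0.7688, giving −¼ ln(0.7688) = 0.065731.
d = 0.157355 + 0.065731 = 0.223086.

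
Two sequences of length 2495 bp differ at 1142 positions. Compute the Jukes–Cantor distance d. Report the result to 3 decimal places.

p = 1142/2495 ≈ 0.457715.
d = −(3/4) ln(1 − 4p/3) = −0.75 ln(1 − 0.610287) = −0.75 ln(0.389713)
  = −0.75 × (-0.942345) = 0.706759 substitutions/site.

0.707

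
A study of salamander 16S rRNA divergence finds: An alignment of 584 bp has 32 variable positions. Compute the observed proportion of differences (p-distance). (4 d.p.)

p = 32/584 = 0.054794… ≈ 0.0548 (to 4 d.p.).

0.0548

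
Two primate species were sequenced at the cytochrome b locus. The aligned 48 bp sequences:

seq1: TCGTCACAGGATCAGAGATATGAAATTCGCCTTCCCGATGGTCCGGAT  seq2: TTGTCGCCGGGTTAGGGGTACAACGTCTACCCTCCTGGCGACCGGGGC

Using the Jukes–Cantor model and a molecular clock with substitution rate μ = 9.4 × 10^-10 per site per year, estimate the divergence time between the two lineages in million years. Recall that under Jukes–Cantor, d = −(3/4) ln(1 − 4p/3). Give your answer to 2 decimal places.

The sequences differ at 23 of 48 sites, so p = 23/48 ≈ 0.479167.
d = −(3/4) ln(1 − 4p/3) = −0.75 ln(1 − 0.638889) = −0.75 ln(0.361111)
  = −0.75 × (-1.018570) = 0.763928 substitutions/site.
Under a molecular clock d = 2μt, so t = d/(2μ) = 0.763928 / (2 × 9.4 × 10^-10) = 406.34 million years.

406.34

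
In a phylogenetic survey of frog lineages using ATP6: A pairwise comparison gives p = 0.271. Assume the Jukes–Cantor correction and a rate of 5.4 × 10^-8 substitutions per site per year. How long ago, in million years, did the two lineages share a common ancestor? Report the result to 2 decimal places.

3.11

d = −(3/4) ln(1 − 4p/3) = −0.75 ln(1 − 0.361333) = −0.75 ln(0.638667)
  = −0.75 × (-0.448372) = 0.336279 substitutions/site.
Under a molecular clock d = 2μt, so t = d/(2μ) = 0.336279 / (2 × 5.4 × 10^-8) = 3.11 million years.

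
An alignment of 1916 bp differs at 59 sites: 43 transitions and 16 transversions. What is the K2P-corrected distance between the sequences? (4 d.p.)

0.0316

P = 43/1916 ≈ 0.022443 and Q = 16/1916 ≈ 0.008351.
Under the Kimura two-parameter model, d = −½ ln(1 − 2P − Q) − ¼ ln(1 − 2Q).
1 − 2P − Q = 0.946763, giving −½ ln(0.946763) = 0.027353.
1 − 2Q = 0.983298, giving −¼ ln(0.983298) = 0.004211.
d = 0.027353 + 0.004211 = 0.031564.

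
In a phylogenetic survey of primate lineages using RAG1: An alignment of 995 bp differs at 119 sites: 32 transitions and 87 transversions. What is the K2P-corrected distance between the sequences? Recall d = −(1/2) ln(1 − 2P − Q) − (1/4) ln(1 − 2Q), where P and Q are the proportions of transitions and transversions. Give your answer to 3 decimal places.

0.130

P = 32/995 ≈ 0.032161 and Q = 87/995 ≈ 0.087437.
Under the Kimura two-parameter model, d = −½ ln(1 − 2P − Q) − ¼ ln(1 − 2Q).
1 − 2P − Q = 0.848241, giving −½ ln(0.848241) = 0.082295.
1 − 2Q = 0.825126, giving −¼ ln(0.825126) = 0.048055.
d = 0.082295 + 0.048055 = 0.130350.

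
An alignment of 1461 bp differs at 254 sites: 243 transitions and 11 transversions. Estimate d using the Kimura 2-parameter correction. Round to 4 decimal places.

P = 243/1461 ≈ 0.166324 and Q = 11/1461 ≈ 0.007529.
Under the Kimura two-parameter model, d = −½ ln(1 − 2P − Q) − ¼ ln(1 − 2Q).
1 − 2P − Q = 0.659823, giving −½ ln(0.659823) = 0.207892.
1 − 2Q = 0.984942, giving −¼ ln(0.984942) = 0.003793.
d = 0.207892 + 0.003793 = 0.211685.

0.2117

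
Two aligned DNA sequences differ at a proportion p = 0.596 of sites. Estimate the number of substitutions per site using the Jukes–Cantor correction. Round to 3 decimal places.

1.187

d = −(3/4) ln(1 − 4p/3) = −0.75 ln(1 − 0.794667) = −0.75 ln(0.205333)
  = −0.75 × (-1.583122) = 1.187342 substitutions/site.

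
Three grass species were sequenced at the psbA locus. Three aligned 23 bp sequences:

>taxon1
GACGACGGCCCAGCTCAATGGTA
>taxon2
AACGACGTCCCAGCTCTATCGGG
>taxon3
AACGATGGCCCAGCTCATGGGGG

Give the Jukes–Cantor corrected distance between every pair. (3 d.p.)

d(taxon1,taxon2) = 0.321, d(taxon1,taxon3) = 0.321, d(taxon2,taxon3) = 0.321

taxon1–taxon2: 6/23 sites differ → p ≈ 0.26087, d = −0.75 ln(1 − 0.347827) = 0.320584 ≈ 0.321.
taxon1–taxon3: 6/23 sites differ → p ≈ 0.26087, d = −0.75 ln(1 − 0.347827) = 0.320584 ≈ 0.321.
taxon2–taxon3: 6/23 sites differ → p ≈ 0.26087, d = −0.75 ln(1 − 0.347827) = 0.320584 ≈ 0.321.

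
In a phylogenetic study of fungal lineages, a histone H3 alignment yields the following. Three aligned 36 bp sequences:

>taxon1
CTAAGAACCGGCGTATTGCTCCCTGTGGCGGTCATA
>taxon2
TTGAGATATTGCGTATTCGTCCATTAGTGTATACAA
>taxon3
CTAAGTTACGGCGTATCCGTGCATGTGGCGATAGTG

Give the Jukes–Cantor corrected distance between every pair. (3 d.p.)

d(taxon1,taxon2) = 0.824, d(taxon1,taxon3) = 0.441, d(taxon2,taxon3) = 0.608

taxon1–taxon2: 18/36 sites differ → p = 0.5, d = −0.75 ln(1 − 0.666667) = 0.823960 ≈ 0.824.
taxon1–taxon3: 12/36 sites differ → p ≈ 0.333333, d = −0.75 ln(1 − 0.444444) = 0.440839 ≈ 0.441.
taxon2–taxon3: 15/36 sites differ → p ≈ 0.416667, d = −0.75 ln(1 − 0.555556) = 0.608198 ≈ 0.608.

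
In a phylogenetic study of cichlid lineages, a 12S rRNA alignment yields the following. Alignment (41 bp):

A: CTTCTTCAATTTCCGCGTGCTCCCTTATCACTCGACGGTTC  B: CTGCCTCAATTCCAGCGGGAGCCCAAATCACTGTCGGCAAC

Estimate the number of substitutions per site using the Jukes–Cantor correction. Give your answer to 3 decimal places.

The sequences differ at 16 of 41 sites, so p = 16/41 ≈ 0.390244.
d = −(3/4) ln(1 − 4p/3) = −0.75 ln(1 − 0.520325) = −0.75 ln(0.479675)
  = −0.75 × (-0.734646) = 0.550985 substitutions/site.

0.551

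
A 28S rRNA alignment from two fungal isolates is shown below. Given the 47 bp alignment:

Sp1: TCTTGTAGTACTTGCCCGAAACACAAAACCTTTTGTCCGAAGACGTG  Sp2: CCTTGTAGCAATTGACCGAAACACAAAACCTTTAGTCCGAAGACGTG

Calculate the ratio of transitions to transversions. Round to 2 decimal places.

Transitions are A↔G and C↔T; transversions are all other mismatches.
Transitions: 2. Transversions: 3.
R = 2/3 = 0.666666… ≈ 0.67 (to 2 d.p.).

0.67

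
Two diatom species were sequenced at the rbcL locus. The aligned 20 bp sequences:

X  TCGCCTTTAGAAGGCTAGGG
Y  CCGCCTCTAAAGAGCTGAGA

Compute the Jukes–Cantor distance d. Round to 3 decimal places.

The sequences differ at 8 of 20 sites (1, 7, 10, 12, 13, 17, 18, 20), so p = 8/20 = 0.4.
d = −(3/4) ln(1 − 4p/3) = −0.75 ln(1 − 0.533333) = −0.75 ln(0.466667)
  = −0.75 × (-0.762139) = 0.571604 substitutions/site.

0.572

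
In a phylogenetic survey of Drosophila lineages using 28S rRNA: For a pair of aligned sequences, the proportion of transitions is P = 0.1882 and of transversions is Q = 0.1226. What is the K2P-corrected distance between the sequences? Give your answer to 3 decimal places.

Under the Kimura two-parameter model, d = −½ ln(1 − 2P − Q) − ¼ ln(1 − 2Q).
1 − 2P − Q = 0.501, giving −½ ln(0.501) = 0.345575.
1 − 2Q = 0.7548, giving −¼ ln(0.7548) = 0.070326.
d = 0.345575 + 0.070326 = 0.415901.

0.416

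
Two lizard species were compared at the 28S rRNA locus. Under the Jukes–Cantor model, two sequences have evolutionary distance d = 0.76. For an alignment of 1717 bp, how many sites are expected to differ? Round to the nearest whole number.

820

Invert JC69: p = (3/4)(1 − e^(−4d/3)) = 0.75 × (1 − e^(-1.013333)) = 0.75 × (1 − 0.363007) = 0.477745.
Expected differing sites = pL ≈ 0.477745 × 1717 = 820.288165 ≈ 820.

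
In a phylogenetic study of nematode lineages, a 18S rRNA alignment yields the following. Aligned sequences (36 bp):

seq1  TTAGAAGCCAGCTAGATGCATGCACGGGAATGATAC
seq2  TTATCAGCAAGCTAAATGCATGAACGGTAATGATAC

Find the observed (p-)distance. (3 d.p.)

0.167

The sequences differ at 6 of 36 positions (sites 4, 5, 9, 15, 23, 28).
p = 6/36 = 0.166666… ≈ 0.167 (to 3 d.p.).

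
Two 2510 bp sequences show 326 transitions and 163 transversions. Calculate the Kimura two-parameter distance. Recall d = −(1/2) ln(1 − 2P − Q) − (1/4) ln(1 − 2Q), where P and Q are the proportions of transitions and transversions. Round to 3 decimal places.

0.231

P = 326/2510 ≈ 0.12988 and Q = 163/2510 ≈ 0.06494.
Under the Kimura two-parameter model, d = −½ ln(1 − 2P − Q) − ¼ ln(1 − 2Q).
1 − 2P − Q = 0.6753, giving −½ ln(0.6753) = 0.196299.
1 − 2Q = 0.87012, giving −¼ ln(0.87012) = 0.034781.
d = 0.196299 + 0.034781 = 0.231080.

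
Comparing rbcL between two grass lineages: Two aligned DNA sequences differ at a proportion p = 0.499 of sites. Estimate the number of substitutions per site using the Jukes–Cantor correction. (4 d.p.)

d = −(3/4) ln(1 − 4p/3) = −0.75 ln(1 − 0.665333) = −0.75 ln(0.334667)
  = −0.75 × (-1.094619) = 0.820964 substitutions/site.

0.8210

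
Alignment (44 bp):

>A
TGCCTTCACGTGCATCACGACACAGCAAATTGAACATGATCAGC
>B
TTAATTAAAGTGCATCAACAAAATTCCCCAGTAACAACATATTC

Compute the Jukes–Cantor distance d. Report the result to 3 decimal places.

The sequences differ at 22 of 44 sites, so p = 22/44 = 0.5.
d = −(3/4) ln(1 − 4p/3) = −0.75 ln(1 − 0.666667) = −0.75 ln(0.333333)
  = −0.75 × (-1.098613) = 0.823960 substitutions/site.

0.824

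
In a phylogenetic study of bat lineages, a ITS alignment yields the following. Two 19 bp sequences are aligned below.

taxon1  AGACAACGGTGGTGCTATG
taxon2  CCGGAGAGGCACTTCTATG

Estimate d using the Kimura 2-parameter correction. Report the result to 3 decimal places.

Of 19 sites, 4 differences are transitions and 6 are transversions, so P = 4/19 ≈ 0.210526 and Q = 6/19 ≈ 0.315789.
Under the Kimura two-parameter model, d = −½ ln(1 − 2P − Q) − ¼ ln(1 − 2Q).
1 − 2P − Q = 0.263159, giving −½ ln(0.263159) = 0.667498.
1 − 2Q = 0.368422, giving −¼ ln(0.368422) = 0.249632.
d = 0.667498 + 0.249632 = 0.917130.

0.917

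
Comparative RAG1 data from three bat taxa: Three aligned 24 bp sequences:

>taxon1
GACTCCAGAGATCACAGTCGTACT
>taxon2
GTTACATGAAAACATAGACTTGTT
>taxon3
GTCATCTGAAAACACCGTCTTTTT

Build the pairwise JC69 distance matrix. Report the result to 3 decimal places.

taxon1–taxon2: 12/24 sites differ → p = 0.5, d = −0.75 ln(1 − 0.666667) = 0.823960 ≈ 0.824.
taxon1–taxon3: 10/24 sites differ → p ≈ 0.416667, d = −0.75 ln(1 − 0.555556) = 0.608198 ≈ 0.608.
taxon2–taxon3: 7/24 sites differ → p ≈ 0.291667, d = −0.75 ln(1 − 0.388889) = 0.369358 ≈ 0.369.

d(taxon1,taxon2) = 0.824, d(taxon1,taxon3) = 0.608, d(taxon2,taxon3) = 0.369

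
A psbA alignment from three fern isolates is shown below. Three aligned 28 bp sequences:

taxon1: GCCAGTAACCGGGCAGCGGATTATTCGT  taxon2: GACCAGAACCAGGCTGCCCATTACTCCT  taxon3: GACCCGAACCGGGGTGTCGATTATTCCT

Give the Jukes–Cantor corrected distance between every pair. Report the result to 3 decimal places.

d(taxon1,taxon2) = 0.485, d(taxon1,taxon3) = 0.420, d(taxon2,taxon3) = 0.252

taxon1–taxon2: 10/28 sites differ → p ≈ 0.357143, d = −0.75 ln(1 − 0.476191) = 0.484971 ≈ 0.485.
taxon1–taxon3: 9/28 sites differ → p ≈ 0.321429, d = −0.75 ln(1 − 0.428572) = 0.419713 ≈ 0.420.
taxon2–taxon3: 6/28 sites differ → p ≈ 0.214286, d = −0.75 ln(1 − 0.285715) = 0.252355 ≈ 0.252.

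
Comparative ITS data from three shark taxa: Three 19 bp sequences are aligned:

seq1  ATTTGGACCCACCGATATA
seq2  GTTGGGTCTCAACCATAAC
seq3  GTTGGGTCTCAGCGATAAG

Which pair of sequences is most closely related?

seq2 and seq3

seq1–seq2: 8/19 differ, p = 0.421, d = 0.618.
seq1–seq3: 7/19 differ, p = 0.368, d = 0.507.
seq2–seq3: 3/19 differ, p = 0.158, d = 0.177.
The smallest distance is between seq2 and seq3.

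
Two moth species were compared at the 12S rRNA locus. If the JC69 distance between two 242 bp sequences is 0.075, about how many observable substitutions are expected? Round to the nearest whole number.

Invert JC69: p = (3/4)(1 − e^(−4d/3)) = 0.75 × (1 − e^(-0.1)) = 0.75 × (1 − 0.904837) = 0.071372.
Expected differing sites = pL ≈ 0.071372 × 242 = 17.272024 ≈ 17.

17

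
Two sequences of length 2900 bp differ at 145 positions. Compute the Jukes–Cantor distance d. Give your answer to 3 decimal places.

0.052

p = 145/2900 = 0.05.
d = −(3/4) ln(1 − 4p/3) = −0.75 ln(1 − 0.066667) = −0.75 ln(0.933333)
  = −0.75 × (-0.068993) = 0.051745 substitutions/site.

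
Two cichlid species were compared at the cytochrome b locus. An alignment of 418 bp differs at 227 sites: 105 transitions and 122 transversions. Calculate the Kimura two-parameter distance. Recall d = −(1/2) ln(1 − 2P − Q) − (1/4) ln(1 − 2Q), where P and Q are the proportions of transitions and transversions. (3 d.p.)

1.010

P = 105/418 ≈ 0.251196 and Q = 122/418 ≈ 0.291866.
Under the Kimura two-parameter model, d = −½ ln(1 − 2P − Q) − ¼ ln(1 − 2Q).
1 − 2P − Q = 0.205742, giving −½ ln(0.205742) = 0.790566.
1 − 2Q = 0.416268, giving −¼ ln(0.416268) = 0.219106.
d = 0.790566 + 0.219106 = 1.009672.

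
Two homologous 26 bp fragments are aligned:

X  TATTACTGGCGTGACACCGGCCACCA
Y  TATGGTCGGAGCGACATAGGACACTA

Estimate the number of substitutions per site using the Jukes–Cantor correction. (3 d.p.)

The sequences differ at 10 of 26 sites (4, 5, 6, 7, 10, 12, 17, 18, 21, 25), so p = 10/26 ≈ 0.384615.
d = −(3/4) ln(1 − 4p/3) = −0.75 ln(1 − 0.51282) = −0.75 ln(0.48718)
  = −0.75 × (-0.719122) = 0.539342 substitutions/site.

0.539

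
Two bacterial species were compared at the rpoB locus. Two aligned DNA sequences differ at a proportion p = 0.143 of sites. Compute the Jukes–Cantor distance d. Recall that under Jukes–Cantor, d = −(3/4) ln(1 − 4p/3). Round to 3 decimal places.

d = −(3/4) ln(1 − 4p/3) = −0.75 ln(1 − 0.190667) = −0.75 ln(0.809333)
  = −0.75 × (-0.211545) = 0.158659 substitutions/site.

0.159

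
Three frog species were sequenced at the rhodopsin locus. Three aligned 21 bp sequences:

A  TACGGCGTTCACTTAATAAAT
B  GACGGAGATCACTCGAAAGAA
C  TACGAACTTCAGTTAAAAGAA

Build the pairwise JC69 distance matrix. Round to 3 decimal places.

d(A,B) = 0.532, d(A,C) = 0.441, d(B,C) = 0.441

A–B: 8/21 sites differ → p ≈ 0.380952, d = −0.75 ln(1 − 0.507936) = 0.531860 ≈ 0.532.
A–C: 7/21 sites differ → p ≈ 0.333333, d = −0.75 ln(1 − 0.444444) = 0.440839 ≈ 0.441.
B–C: 7/21 sites differ → p ≈ 0.333333, d = −0.75 ln(1 − 0.444444) = 0.440839 ≈ 0.441.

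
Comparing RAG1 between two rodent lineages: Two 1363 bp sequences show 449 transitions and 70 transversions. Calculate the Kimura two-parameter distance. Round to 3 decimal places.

P = 449/1363 ≈ 0.32942 and Q = 70/1363 ≈ 0.051357.
Under the Kimura two-parameter model, d = −½ ln(1 − 2P − Q) − ¼ ln(1 − 2Q).
1 − 2P − Q = 0.289803, giving −½ ln(0.289803) = 0.619277.
1 − 2Q = 0.897286, giving −¼ ln(0.897286) = 0.027095.
d = 0.619277 + 0.027095 = 0.646372.

0.646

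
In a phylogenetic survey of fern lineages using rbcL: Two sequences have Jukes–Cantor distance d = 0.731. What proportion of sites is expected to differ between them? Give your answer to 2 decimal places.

0.47

p = (3/4)(1 − e^(−4d/3)) = 0.75 × (1 − e^(-0.974667)) = 0.75 × (1 − 0.377318) = 0.467012.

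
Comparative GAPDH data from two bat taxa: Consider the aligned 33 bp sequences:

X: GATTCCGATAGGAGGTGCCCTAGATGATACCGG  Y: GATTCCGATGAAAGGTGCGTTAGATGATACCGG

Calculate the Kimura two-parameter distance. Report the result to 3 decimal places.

Of 33 sites, 4 differences are transitions and 1 are transversions, so P = 4/33 ≈ 0.121212 and Q = 1/33 ≈ 0.030303.
Under the Kimura two-parameter model, d = −½ ln(1 − 2P − Q) − ¼ ln(1 − 2Q).
1 − 2P − Q = 0.727273, giving −½ ln(0.727273) = 0.159227.
1 − 2Q = 0.939394, giving −¼ ln(0.939394) = 0.015630.
d = 0.159227 + 0.015630 = 0.174857.

0.175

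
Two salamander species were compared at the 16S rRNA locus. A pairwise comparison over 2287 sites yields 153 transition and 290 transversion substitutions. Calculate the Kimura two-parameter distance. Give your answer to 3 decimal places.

0.224

P = 153/2287 ≈ 0.0669 and Q = 290/2287 ≈ 0.126804.
Under the Kimura two-parameter model, d = −½ ln(1 − 2P − Q) − ¼ ln(1 − 2Q).
1 − 2P − Q = 0.739396, giving −½ ln(0.739396) = 0.150961.
1 − 2Q = 0.746392, giving −¼ ln(0.746392) = 0.073126.
d = 0.150961 + 0.073126 = 0.224087.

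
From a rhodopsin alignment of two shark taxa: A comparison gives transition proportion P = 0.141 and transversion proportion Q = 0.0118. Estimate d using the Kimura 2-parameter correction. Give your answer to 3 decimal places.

0.180

Under the Kimura two-parameter model, d = −½ ln(1 − 2P − Q) − ¼ ln(1 − 2Q).
1 − 2P − Q = 0.7062, giving −½ ln(0.7062) = 0.173928.
1 − 2Q = 0.9764, giving −¼ ln(0.9764) = 0.005971.
d = 0.173928 + 0.005971 = 0.179899.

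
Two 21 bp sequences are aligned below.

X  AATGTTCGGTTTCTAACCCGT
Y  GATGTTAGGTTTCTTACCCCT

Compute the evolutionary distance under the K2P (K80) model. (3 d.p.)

0.220

Of 21 sites, 1 differences are transitions and 3 are transversions, so P = 1/21 ≈ 0.047619 and Q = 3/21 ≈ 0.142857.
Under the Kimura two-parameter model, d = −½ ln(1 − 2P − Q) − ¼ ln(1 − 2Q).
1 − 2P − Q = 0.761905, giving −½ ln(0.761905) = 0.135967.
1 − 2Q = 0.714286, giving −¼ ln(0.714286) = 0.084118.
d = 0.135967 + 0.084118 = 0.220085.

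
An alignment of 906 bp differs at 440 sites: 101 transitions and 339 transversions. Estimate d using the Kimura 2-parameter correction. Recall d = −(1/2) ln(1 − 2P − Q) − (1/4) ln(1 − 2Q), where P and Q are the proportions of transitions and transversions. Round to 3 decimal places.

0.799

P = 101/906 ≈ 0.111479 and Q = 339/906 ≈ 0.374172.
Under the Kimura two-parameter model, d = −½ ln(1 − 2P − Q) − ¼ ln(1 − 2Q).
1 − 2P − Q = 0.40287, giving −½ ln(0.40287) = 0.454571.
1 − 2Q = 0.251656, giving −¼ ln(0.251656) = 0.344923.
d = 0.454571 + 0.344923 = 0.799494.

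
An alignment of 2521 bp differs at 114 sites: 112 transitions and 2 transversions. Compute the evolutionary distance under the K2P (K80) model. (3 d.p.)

P = 112/2521 ≈ 0.044427 and Q = 2/2521 ≈ 0.000793.
Under the Kimura two-parameter model, d = −½ ln(1 − 2P − Q) − ¼ ln(1 − 2Q).
1 − 2P − Q = 0.910353, giving −½ ln(0.910353) = 0.046961.
1 − 2Q = 0.998414, giving −¼ ln(0.998414) = 0.000397.
d = 0.046961 + 0.000397 = 0.047358.

0.047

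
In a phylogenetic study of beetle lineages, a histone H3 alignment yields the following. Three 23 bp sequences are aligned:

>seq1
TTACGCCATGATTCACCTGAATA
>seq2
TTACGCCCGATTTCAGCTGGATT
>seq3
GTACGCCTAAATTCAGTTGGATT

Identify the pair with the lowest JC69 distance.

seq1–seq2: 7/23 differ, p = 0.304, d = 0.390.
seq1–seq3: 8/23 differ, p = 0.348, d = 0.467.
seq2–seq3: 5/23 differ, p = 0.217, d = 0.257.
The smallest distance is between seq2 and seq3.

seq2 and seq3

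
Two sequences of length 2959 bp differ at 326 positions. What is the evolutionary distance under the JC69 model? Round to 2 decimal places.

p = 326/2959 ≈ 0.110172.
d = −(3/4) ln(1 − 4p/3) = −0.75 ln(1 − 0.146896) = −0.75 ln(0.853104)
  = −0.75 × (-0.158874) = 0.119156 substitutions/site.

0.12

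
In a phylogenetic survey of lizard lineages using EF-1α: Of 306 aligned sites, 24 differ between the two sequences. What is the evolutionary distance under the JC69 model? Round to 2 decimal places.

0.08

p = 24/306 ≈ 0.078431.
d = −(3/4) ln(1 − 4p/3) = −0.75 ln(1 − 0.104575) = −0.75 ln(0.895425)
  = −0.75 × (-0.110457) = 0.082843 substitutions/site.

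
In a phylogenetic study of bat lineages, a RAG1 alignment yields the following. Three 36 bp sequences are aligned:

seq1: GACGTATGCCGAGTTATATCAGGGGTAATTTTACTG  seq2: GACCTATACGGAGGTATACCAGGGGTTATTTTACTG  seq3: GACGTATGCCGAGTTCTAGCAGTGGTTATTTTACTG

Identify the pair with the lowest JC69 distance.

seq1–seq2: 6/36 differ, p = 0.167, d = 0.188.
seq1–seq3: 4/36 differ, p = 0.111, d = 0.120.
seq2–seq3: 7/36 differ, p = 0.194, d = 0.225.
The smallest distance is between seq1 and seq3.

seq1 and seq3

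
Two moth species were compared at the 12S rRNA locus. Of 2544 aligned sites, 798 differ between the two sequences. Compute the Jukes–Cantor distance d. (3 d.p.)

0.406

p = 798/2544 ≈ 0.313679.
d = −(3/4) ln(1 − 4p/3) = −0.75 ln(1 − 0.418239) = −0.75 ln(0.581761)
  = −0.75 × (-0.541696) = 0.406272 substitutions/site.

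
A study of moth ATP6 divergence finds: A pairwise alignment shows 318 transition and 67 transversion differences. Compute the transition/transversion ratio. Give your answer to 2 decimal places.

R = 318/67 = 4.746268… ≈ 4.75 (to 2 d.p.).

4.75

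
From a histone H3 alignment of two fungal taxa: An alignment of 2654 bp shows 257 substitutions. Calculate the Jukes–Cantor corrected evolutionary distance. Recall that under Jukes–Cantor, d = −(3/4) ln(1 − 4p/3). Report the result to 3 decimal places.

0.104

p = 257/2654 ≈ 0.096835.
d = −(3/4) ln(1 − 4p/3) = −0.75 ln(1 − 0.129113) = −0.75 ln(0.870887)
  = −0.75 × (-0.138243) = 0.103682 substitutions/site.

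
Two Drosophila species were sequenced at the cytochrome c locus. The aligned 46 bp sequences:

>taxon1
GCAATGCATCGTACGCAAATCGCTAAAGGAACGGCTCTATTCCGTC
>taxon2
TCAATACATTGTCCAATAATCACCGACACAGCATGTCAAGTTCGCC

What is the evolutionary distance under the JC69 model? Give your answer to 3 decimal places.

0.704

The sequences differ at 21 of 46 sites, so p = 21/46 ≈ 0.456522.
d = −(3/4) ln(1 − 4p/3) = −0.75 ln(1 − 0.608696) = −0.75 ln(0.391304)
  = −0.75 × (-0.938271) = 0.703703 substitutions/site.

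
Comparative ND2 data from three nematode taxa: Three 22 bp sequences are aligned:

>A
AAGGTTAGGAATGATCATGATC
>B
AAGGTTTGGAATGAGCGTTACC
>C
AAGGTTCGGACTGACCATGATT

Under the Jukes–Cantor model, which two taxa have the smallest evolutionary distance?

A and C

A–B: 5/22 differ, p = 0.227, d = 0.271.
A–C: 4/22 differ, p = 0.182, d = 0.208.
B–C: 7/22 differ, p = 0.318, d = 0.414.
The smallest distance is between A and C.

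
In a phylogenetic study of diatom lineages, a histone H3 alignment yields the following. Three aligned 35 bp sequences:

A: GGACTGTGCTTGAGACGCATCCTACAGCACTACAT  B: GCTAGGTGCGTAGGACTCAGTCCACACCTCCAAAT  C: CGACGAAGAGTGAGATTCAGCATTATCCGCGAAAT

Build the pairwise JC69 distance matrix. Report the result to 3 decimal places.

A–B: 15/35 sites differ → p ≈ 0.428571, d = −0.75 ln(1 − 0.571428) = 0.635472 ≈ 0.635.
A–C: 17/35 sites differ → p ≈ 0.485714, d = −0.75 ln(1 − 0.647619) = 0.782282 ≈ 0.782.
B–C: 18/35 sites differ → p ≈ 0.514286, d = −0.75 ln(1 − 0.685715) = 0.868091 ≈ 0.868.

d(A,B) = 0.635, d(A,C) = 0.782, d(B,C) = 0.868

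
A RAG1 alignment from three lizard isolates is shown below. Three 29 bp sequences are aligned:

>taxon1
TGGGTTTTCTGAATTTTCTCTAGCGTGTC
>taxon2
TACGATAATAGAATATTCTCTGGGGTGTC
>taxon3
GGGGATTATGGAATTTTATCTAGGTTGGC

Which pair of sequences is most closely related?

taxon1–taxon2: 10/29 differ, p = 0.345, d = 0.462.
taxon1–taxon3: 9/29 differ, p = 0.310, d = 0.401.
taxon2–taxon3: 10/29 differ, p = 0.345, d = 0.462.
The smallest distance is between taxon1 and taxon3.

taxon1 and taxon3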